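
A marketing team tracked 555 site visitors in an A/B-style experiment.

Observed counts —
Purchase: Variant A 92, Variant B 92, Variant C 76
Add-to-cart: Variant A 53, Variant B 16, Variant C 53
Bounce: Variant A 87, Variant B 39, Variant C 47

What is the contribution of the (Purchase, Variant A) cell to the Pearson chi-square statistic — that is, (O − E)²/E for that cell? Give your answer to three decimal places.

2.561

Row total (Purchase) = 260; column total (Variant A) = 232; N = 555.
Expected count E = 260 × 232 / 555 = 108.6847.
Contribution = (O − E)²/E = (92 − 108.6847)² / 108.6847 = 2.561.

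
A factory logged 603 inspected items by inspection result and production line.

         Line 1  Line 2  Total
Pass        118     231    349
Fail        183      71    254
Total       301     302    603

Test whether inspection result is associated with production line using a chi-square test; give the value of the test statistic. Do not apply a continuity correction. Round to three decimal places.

Grand total N = 603.
Expected counts (row total × column total / N):
  Pass, Line 1: 349×301/603 = 174.2106
  Pass, Line 2: 349×302/603 = 174.7894
  Fail, Line 1: 254×301/603 = 126.7894
  Fail, Line 2: 254×302/603 = 127.2106
Contributions (O − E)²/E:
  (118 − 174.2106)²/174.2106 = 18.1369
  (231 − 174.7894)²/174.7894 = 18.0768
  (183 − 126.7894)²/126.7894 = 24.9203
  (71 − 127.2106)²/127.2106 = 24.8378
χ² = 18.1369 + 18.0768 + 24.9203 + 24.8378 = 85.972

85.972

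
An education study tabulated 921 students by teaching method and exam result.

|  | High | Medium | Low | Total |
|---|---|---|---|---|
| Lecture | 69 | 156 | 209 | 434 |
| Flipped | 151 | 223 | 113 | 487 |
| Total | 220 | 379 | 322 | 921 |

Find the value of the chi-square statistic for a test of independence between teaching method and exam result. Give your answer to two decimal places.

Grand total N = 921.
Expected counts (row total × column total / N):
  Lecture, High: 434×220/921 = 103.670
  Lecture, Medium: 434×379/921 = 178.595
  Lecture, Low: 434×322/921 = 151.735
  Flipped, High: 487×220/921 = 116.330
  Flipped, Medium: 487×379/921 = 200.405
  Flipped, Low: 487×322/921 = 170.265
Contributions (O − E)²/E:
  (69 − 103.670)²/103.670 = 11.5946
  (156 − 178.595)²/178.595 = 2.8586
  (209 − 151.735)²/151.735 = 21.6119
  (151 − 116.330)²/116.330 = 10.3328
  (223 − 200.405)²/200.405 = 2.5475
  (113 − 170.265)²/170.265 = 19.2599
χ² = 11.5946 + 2.8586 + 21.6119 + 10.3328 + 2.5475 + 19.2599 = 68.21

68.21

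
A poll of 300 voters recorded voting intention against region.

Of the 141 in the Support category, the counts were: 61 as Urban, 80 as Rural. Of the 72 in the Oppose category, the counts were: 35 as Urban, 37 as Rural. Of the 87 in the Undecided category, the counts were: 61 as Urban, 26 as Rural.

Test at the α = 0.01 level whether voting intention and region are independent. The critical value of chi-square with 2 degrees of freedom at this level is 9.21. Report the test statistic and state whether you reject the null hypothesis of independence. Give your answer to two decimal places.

16.08; reject H₀

Row totals: 141, 72, 87. Column totals: 157, 143. Grand total N = 300.
Expected counts (row total × column total / N):
  Support, Urban: 141×157/300 = 73.790
  Support, Rural: 141×143/300 = 67.210
  Oppose, Urban: 72×157/300 = 37.680
  Oppose, Rural: 72×143/300 = 34.320
  Undecided, Urban: 87×157/300 = 45.530
  Undecided, Rural: 87×143/300 = 41.470
Contributions (O − E)²/E:
  (61 − 73.790)²/73.790 = 2.2169
  (80 − 67.210)²/67.210 = 2.4339
  (35 − 37.680)²/37.680 = 0.1906
  (37 − 34.320)²/34.320 = 0.2093
  (61 − 45.530)²/45.530 = 5.2563
  (26 − 41.470)²/41.470 = 5.7709
χ² = 2.2169 + 2.4339 + 0.1906 + 0.2093 + 5.2563 + 5.7709 = 16.08
df = (3−1)(2−1) = 2. Since 16.08 > 9.21, reject the null hypothesis of independence at α = 0.01.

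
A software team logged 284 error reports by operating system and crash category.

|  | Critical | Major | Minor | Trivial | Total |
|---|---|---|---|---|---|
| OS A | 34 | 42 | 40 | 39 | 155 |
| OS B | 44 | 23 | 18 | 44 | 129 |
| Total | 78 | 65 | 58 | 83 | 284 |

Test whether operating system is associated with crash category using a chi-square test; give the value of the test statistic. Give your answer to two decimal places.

Grand total N = 284.
Expected counts (row total × column total / N):
  OS A, Critical: 155×78/284 = 42.570
  OS A, Major: 155×65/284 = 35.475
  OS A, Minor: 155×58/284 = 31.655
  OS A, Trivial: 155×83/284 = 45.299
  OS B, Critical: 129×78/284 = 35.430
  OS B, Major: 129×65/284 = 29.525
  OS B, Minor: 129×58/284 = 26.345
  OS B, Trivial: 129×83/284 = 37.701
Contributions (O − E)²/E:
  (34 − 42.570)²/42.570 = 1.7253
  (42 − 35.475)²/35.475 = 1.2002
  (40 − 31.655)²/31.655 = 2.1999
  (39 − 45.299)²/45.299 = 0.8759
  (44 − 35.430)²/35.430 = 2.0730
  (23 − 29.525)²/29.525 = 1.4420
  (18 − 26.345)²/26.345 = 2.6433
  (44 − 37.701)²/37.701 = 1.0524
χ² = 1.7253 + 1.2002 + 2.1999 + 0.8759 + 2.0730 + 1.4420 + 2.6433 + 1.0524 = 13.21

13.21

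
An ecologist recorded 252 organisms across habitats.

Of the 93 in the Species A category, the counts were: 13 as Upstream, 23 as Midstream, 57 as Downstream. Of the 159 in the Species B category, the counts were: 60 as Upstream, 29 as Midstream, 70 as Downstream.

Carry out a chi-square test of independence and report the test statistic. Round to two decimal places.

16.10

Row totals: 93, 159. Column totals: 73, 52, 127. Grand total N = 252.
Expected counts (row total × column total / N):
  Species A, Upstream: 93×73/252 = 26.940
  Species A, Midstream: 93×52/252 = 19.190
  Species A, Downstream: 93×127/252 = 46.869
  Species B, Upstream: 159×73/252 = 46.060
  Species B, Midstream: 159×52/252 = 32.810
  Species B, Downstream: 159×127/252 = 80.131
Contributions (O − E)²/E:
  (13 − 26.940)²/26.940 = 7.2132
  (23 − 19.190)²/19.190 = 0.7564
  (57 − 46.869)²/46.869 = 2.1899
  (60 − 46.060)²/46.060 = 4.2189
  (29 − 32.810)²/32.810 = 0.4424
  (70 − 80.131)²/80.131 = 1.2809
χ² = 7.2132 + 0.7564 + 2.1899 + 4.2189 + 0.4424 + 1.2809 = 16.10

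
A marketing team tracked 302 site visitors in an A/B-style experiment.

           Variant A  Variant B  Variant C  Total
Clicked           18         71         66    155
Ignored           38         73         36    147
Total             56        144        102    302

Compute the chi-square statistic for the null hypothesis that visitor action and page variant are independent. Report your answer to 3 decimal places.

Grand total N = 302.
Expected counts (row total × column total / N):
  Clicked, Variant A: 155×56/302 = 28.7417
  Clicked, Variant B: 155×144/302 = 73.9073
  Clicked, Variant C: 155×102/302 = 52.3510
  Ignored, Variant A: 147×56/302 = 27.2583
  Ignored, Variant B: 147×144/302 = 70.0927
  Ignored, Variant C: 147×102/302 = 49.6490
Contributions (O − E)²/E:
  (18 − 28.7417)²/28.7417 = 4.0145
  (71 − 73.9073)²/73.9073 = 0.1144
  (66 − 52.3510)²/52.3510 = 3.5586
  (38 − 27.2583)²/27.2583 = 4.2330
  (73 − 70.0927)²/70.0927 = 0.1206
  (36 − 49.6490)²/49.6490 = 3.7522
χ² = 4.0145 + 0.1144 + 3.5586 + 4.2330 + 0.1206 + 3.7522 = 15.793

15.793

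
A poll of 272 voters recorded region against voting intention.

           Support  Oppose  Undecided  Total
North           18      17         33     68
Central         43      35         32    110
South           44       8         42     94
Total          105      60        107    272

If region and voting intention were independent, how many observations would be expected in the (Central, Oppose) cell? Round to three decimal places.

24.265

Row total (Central) = 110; column total (Oppose) = 60; grand total N = 272.
Expected count = (row total × column total) / N = 110 × 60 / 272 = 24.265.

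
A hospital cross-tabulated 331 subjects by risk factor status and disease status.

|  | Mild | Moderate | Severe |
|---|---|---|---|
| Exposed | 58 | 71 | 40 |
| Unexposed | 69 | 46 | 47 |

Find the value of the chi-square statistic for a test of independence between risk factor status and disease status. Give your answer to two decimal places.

Row totals: 169, 162. Column totals: 127, 117, 87. Grand total N = 331.
Expected counts (row total × column total / N):
  Exposed, Mild: 169×127/331 = 64.843
  Exposed, Moderate: 169×117/331 = 59.737
  Exposed, Severe: 169×87/331 = 44.420
  Unexposed, Mild: 162×127/331 = 62.157
  Unexposed, Moderate: 162×117/331 = 57.263
  Unexposed, Severe: 162×87/331 = 42.580
Contributions (O − E)²/E:
  (58 − 64.843)²/64.843 = 0.7222
  (71 − 59.737)²/59.737 = 2.1236
  (40 − 44.420)²/44.420 = 0.4398
  (69 − 62.157)²/62.157 = 0.7534
  (46 − 57.263)²/57.263 = 2.2153
  (47 − 42.580)²/42.580 = 0.4588
χ² = 0.7222 + 2.1236 + 0.4398 + 0.7534 + 2.2153 + 0.4588 = 6.71

6.71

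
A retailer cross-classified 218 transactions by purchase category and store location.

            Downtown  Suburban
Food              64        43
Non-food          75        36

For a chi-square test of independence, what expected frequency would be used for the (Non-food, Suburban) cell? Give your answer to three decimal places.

40.225

Row total (Non-food) = 111; column total (Suburban) = 79; grand total N = 218.
Expected count = (row total × column total) / N = 111 × 79 / 218 = 40.225.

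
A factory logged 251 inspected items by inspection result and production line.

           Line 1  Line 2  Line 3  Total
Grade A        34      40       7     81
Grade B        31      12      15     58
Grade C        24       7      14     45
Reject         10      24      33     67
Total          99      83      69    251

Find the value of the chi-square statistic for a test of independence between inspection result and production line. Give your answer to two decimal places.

Grand total N = 251.
Expected counts (row total × column total / N):
  Grade A, Line 1: 81×99/251 = 31.9482
  Grade A, Line 2: 81×83/251 = 26.7849
  Grade A, Line 3: 81×69/251 = 22.2669
  Grade B, Line 1: 58×99/251 = 22.8765
  Grade B, Line 2: 58×83/251 = 19.1793
  Grade B, Line 3: 58×69/251 = 15.9442
  Grade C, Line 1: 45×99/251 = 17.7490
  Grade C, Line 2: 45×83/251 = 14.8805
  Grade C, Line 3: 45×69/251 = 12.3705
  Reject, Line 1: 67×99/251 = 26.4263
  Reject, Line 2: 67×83/251 = 22.1554
  Reject, Line 3: 67×69/251 = 18.4183
Contributions (O − E)²/E:
  (34 − 31.9482)²/31.9482 = 0.1318
  (40 − 26.7849)²/26.7849 = 6.5200
  (7 − 22.2669)²/22.2669 = 10.4675
  (31 − 22.8765)²/22.8765 = 2.8847
  (12 − 19.1793)²/19.1793 = 2.6874
  (15 − 15.9442)²/15.9442 = 0.0559
  (24 − 17.7490)²/17.7490 = 2.2015
  (7 − 14.8805)²/14.8805 = 4.1734
  (14 − 12.3705)²/12.3705 = 0.2146
  (10 − 26.4263)²/26.4263 = 10.2104
  (24 − 22.1554)²/22.1554 = 0.1536
  (33 − 18.4183)²/18.4183 = 11.5443
χ² = 0.1318 + 6.5200 + 10.4675 + 2.8847 + 2.6874 + 0.0559 + 2.2015 + 4.1734 + 0.2146 + 10.2104 + 0.1536 + 11.5443 = 51.25

51.25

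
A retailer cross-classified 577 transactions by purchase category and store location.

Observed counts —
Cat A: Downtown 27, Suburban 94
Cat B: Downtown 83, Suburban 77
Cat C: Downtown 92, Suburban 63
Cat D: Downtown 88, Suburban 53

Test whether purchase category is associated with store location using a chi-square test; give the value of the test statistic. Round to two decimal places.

51.42

Row totals: 121, 160, 155, 141. Column totals: 290, 287. Grand total N = 577.
Expected counts (row total × column total / N):
  Cat A, Downtown: 121×290/577 = 60.815
  Cat A, Suburban: 121×287/577 = 60.185
  Cat B, Downtown: 160×290/577 = 80.416
  Cat B, Suburban: 160×287/577 = 79.584
  Cat C, Downtown: 155×290/577 = 77.903
  Cat C, Suburban: 155×287/577 = 77.097
  Cat D, Downtown: 141×290/577 = 70.867
  Cat D, Suburban: 141×287/577 = 70.133
Contributions (O − E)²/E:
  (27 − 60.815)²/60.815 = 18.8022
  (94 − 60.185)²/60.185 = 18.9990
  (83 − 80.416)²/80.416 = 0.0830
  (77 − 79.584)²/79.584 = 0.0839
  (92 − 77.903)²/77.903 = 2.5509
  (63 − 77.097)²/77.097 = 2.5776
  (88 − 70.867)²/70.867 = 4.1421
  (53 − 70.133)²/70.133 = 4.1855
χ² = 18.8022 + 18.9990 + 0.0830 + 0.0839 + 2.5509 + 2.5776 + 4.1421 + 4.1855 = 51.42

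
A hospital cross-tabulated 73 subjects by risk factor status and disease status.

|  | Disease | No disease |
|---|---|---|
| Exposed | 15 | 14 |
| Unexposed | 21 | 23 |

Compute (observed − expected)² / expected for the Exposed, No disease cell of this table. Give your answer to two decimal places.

0.03

Row total (Exposed) = 29; column total (No disease) = 37; N = 73.
Expected count E = 29 × 37 / 73 = 14.699.
Contribution = (O − E)²/E = (14 − 14.699)² / 14.699 = 0.03.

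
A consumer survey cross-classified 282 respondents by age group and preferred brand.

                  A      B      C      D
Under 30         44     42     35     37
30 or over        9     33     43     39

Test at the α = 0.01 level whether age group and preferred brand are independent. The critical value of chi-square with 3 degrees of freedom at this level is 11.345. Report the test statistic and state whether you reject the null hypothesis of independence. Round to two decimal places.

21.28; reject H₀

Row totals: 158, 124. Column totals: 53, 75, 78, 76. Grand total N = 282.
Expected counts (row total × column total / N):
  Under 30, A: 158×53/282 = 29.695
  Under 30, B: 158×75/282 = 42.021
  Under 30, C: 158×78/282 = 43.702
  Under 30, D: 158×76/282 = 42.582
  30 or over, A: 124×53/282 = 23.305
  30 or over, B: 124×75/282 = 32.979
  30 or over, C: 124×78/282 = 34.298
  30 or over, D: 124×76/282 = 33.418
Contributions (O − E)²/E:
  (44 − 29.695)²/29.695 = 6.8912
  (42 − 42.021)²/42.021 = 0.0000
  (35 − 43.702)²/43.702 = 1.7328
  (37 − 42.582)²/42.582 = 0.7317
  (9 − 23.305)²/23.305 = 8.7806
  (33 − 32.979)²/32.979 = 0.0000
  (43 − 34.298)²/34.298 = 2.2078
  (39 − 33.418)²/33.418 = 0.9324
χ² = 6.8912 + 0.0000 + 1.7328 + 0.7317 + 8.7806 + 0.0000 + 2.2078 + 0.9324 = 21.28
df = (2−1)(4−1) = 3. Since 21.28 > 11.345, reject the null hypothesis of independence at α = 0.01.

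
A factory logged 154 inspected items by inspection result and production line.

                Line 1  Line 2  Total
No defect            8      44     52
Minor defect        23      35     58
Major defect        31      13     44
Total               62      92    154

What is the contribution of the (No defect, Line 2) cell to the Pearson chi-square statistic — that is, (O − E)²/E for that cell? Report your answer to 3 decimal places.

5.386

Row total (No defect) = 52; column total (Line 2) = 92; N = 154.
Expected count E = 52 × 92 / 154 = 31.0649.
Contribution = (O − E)²/E = (44 − 31.0649)² / 31.0649 = 5.386.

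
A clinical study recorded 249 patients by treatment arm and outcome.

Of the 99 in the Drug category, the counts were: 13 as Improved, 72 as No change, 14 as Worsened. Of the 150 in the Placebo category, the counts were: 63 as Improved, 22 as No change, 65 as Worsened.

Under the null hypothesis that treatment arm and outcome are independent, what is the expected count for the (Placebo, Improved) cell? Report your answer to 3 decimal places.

45.783

Row total (Placebo) = 150; column total (Improved) = 76; grand total N = 249.
Expected count = (row total × column total) / N = 150 × 76 / 249 = 45.783.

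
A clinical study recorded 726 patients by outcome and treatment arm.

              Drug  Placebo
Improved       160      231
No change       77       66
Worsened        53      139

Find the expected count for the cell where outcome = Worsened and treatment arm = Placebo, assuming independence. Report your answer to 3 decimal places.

115.306

Row total (Worsened) = 192; column total (Placebo) = 436; grand total N = 726.
Expected count = (row total × column total) / N = 192 × 436 / 726 = 115.306.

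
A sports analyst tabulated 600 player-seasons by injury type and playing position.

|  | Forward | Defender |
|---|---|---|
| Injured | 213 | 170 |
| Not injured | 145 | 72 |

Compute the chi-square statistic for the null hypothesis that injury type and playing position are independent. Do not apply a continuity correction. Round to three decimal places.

7.229

Row totals: 383, 217. Column totals: 358, 242. Grand total N = 600.
Expected counts (row total × column total / N):
  Injured, Forward: 383×358/600 = 228.5233
  Injured, Defender: 383×242/600 = 154.4767
  Not injured, Forward: 217×358/600 = 129.4767
  Not injured, Defender: 217×242/600 = 87.5233
Contributions (O − E)²/E:
  (213 − 228.5233)²/228.5233 = 1.0545
  (170 − 154.4767)²/154.4767 = 1.5599
  (145 − 129.4767)²/129.4767 = 1.8611
  (72 − 87.5233)²/87.5233 = 2.7532
χ² = 1.0545 + 1.5599 + 1.8611 + 2.7532 = 7.229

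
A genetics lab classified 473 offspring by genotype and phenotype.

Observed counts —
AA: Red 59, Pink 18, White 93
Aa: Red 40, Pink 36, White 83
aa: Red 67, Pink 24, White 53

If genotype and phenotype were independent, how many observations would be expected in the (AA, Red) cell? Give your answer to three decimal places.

59.662

Row total (AA) = 170; column total (Red) = 166; grand total N = 473.
Expected count = (row total × column total) / N = 170 × 166 / 473 = 59.662.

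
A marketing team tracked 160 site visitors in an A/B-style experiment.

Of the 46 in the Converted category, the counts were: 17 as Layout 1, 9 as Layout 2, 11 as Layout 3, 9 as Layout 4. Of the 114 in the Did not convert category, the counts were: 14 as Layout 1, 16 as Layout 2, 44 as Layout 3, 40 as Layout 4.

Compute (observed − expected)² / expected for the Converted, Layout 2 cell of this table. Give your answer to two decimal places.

0.46

Row total (Converted) = 46; column total (Layout 2) = 25; N = 160.
Expected count E = 46 × 25 / 160 = 7.188.
Contribution = (O − E)²/E = (9 − 7.188)² / 7.188 = 0.46.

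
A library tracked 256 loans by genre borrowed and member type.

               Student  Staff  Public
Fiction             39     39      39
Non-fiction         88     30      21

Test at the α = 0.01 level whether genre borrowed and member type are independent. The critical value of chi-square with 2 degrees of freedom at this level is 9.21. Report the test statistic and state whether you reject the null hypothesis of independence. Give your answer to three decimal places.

23.764; reject H₀

Row totals: 117, 139. Column totals: 127, 69, 60. Grand total N = 256.
Expected counts (row total × column total / N):
  Fiction, Student: 117×127/256 = 58.0430
  Fiction, Staff: 117×69/256 = 31.5352
  Fiction, Public: 117×60/256 = 27.4219
  Non-fiction, Student: 139×127/256 = 68.9570
  Non-fiction, Staff: 139×69/256 = 37.4648
  Non-fiction, Public: 139×60/256 = 32.5781
Contributions (O − E)²/E:
  (39 − 58.0430)²/58.0430 = 6.2477
  (39 − 31.5352)²/31.5352 = 1.7670
  (39 − 27.4219)²/27.4219 = 4.8885
  (88 − 68.9570)²/68.9570 = 5.2589
  (30 − 37.4648)²/37.4648 = 1.4873
  (21 − 32.5781)²/32.5781 = 4.1148
χ² = 6.2477 + 1.7670 + 4.8885 + 5.2589 + 1.4873 + 4.1148 = 23.764
df = (2−1)(3−1) = 2. Since 23.764 > 9.21, reject the null hypothesis of independence at α = 0.01.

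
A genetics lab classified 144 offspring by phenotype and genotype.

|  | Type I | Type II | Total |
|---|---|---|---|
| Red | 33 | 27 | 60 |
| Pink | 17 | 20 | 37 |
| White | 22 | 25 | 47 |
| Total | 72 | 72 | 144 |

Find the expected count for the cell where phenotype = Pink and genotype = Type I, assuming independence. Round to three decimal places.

18.500

Row total (Pink) = 37; column total (Type I) = 72; grand total N = 144.
Expected count = (row total × column total) / N = 37 × 72 / 144 = 18.500.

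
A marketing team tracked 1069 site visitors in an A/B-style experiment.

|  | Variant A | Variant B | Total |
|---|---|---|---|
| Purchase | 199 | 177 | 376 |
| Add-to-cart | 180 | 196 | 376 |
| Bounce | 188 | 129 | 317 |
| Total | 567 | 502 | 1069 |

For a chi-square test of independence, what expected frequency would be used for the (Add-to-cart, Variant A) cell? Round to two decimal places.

Row total (Add-to-cart) = 376; column total (Variant A) = 567; grand total N = 1069.
Expected count = (row total × column total) / N = 376 × 567 / 1069 = 199.43.

199.43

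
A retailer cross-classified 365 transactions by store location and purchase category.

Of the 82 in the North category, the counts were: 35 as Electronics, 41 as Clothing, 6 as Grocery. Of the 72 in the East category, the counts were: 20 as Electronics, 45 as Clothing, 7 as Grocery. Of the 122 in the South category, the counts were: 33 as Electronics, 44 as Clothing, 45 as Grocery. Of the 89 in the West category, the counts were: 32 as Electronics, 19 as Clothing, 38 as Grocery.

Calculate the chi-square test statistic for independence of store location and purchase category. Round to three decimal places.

56.462

Row totals: 82, 72, 122, 89. Column totals: 120, 149, 96. Grand total N = 365.
Expected counts (row total × column total / N):
  North, Electronics: 82×120/365 = 26.9589
  North, Clothing: 82×149/365 = 33.4740
  North, Grocery: 82×96/365 = 21.5671
  East, Electronics: 72×120/365 = 23.6712
  East, Clothing: 72×149/365 = 29.3918
  East, Grocery: 72×96/365 = 18.9370
  South, Electronics: 122×120/365 = 40.1096
  South, Clothing: 122×149/365 = 49.8027
  South, Grocery: 122×96/365 = 32.0877
  West, Electronics: 89×120/365 = 29.2603
  West, Clothing: 89×149/365 = 36.3315
  West, Grocery: 89×96/365 = 23.4082
Contributions (O − E)²/E:
  (35 − 26.9589)²/26.9589 = 2.3984
  (41 − 33.4740)²/33.4740 = 1.6921
  (6 − 21.5671)²/21.5671 = 11.2363
  (20 − 23.6712)²/23.6712 = 0.5694
  (45 − 29.3918)²/29.3918 = 8.2886
  (7 − 18.9370)²/18.9370 = 7.5245
  (33 − 40.1096)²/40.1096 = 1.2602
  (44 − 49.8027)²/49.8027 = 0.6761
  (45 − 32.0877)²/32.0877 = 5.1960
  (32 − 29.2603)²/29.2603 = 0.2565
  (19 − 36.3315)²/36.3315 = 8.2678
  (38 − 23.4082)²/23.4082 = 9.0960
χ² = 2.3984 + 1.6921 + 11.2363 + 0.5694 + 8.2886 + 7.5245 + 1.2602 + 0.6761 + 5.1960 + 0.2565 + 8.2678 + 9.0960 = 56.462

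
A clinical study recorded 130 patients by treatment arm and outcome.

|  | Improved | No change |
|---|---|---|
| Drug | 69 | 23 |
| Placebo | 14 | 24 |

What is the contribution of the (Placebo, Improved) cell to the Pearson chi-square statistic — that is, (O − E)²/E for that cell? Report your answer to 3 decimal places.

Row total (Placebo) = 38; column total (Improved) = 83; N = 130.
Expected count E = 38 × 83 / 130 = 24.26154.
Contribution = (O − E)²/E = (14 − 24.26154)² / 24.26154 = 4.340.

4.340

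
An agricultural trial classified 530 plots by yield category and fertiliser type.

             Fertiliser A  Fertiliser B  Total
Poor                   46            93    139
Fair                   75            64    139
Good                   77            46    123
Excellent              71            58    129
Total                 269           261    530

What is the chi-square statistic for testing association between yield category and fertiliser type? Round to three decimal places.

Grand total N = 530.
Expected counts (row total × column total / N):
  Poor, Fertiliser A: 139×269/530 = 70.5491
  Poor, Fertiliser B: 139×261/530 = 68.4509
  Fair, Fertiliser A: 139×269/530 = 70.5491
  Fair, Fertiliser B: 139×261/530 = 68.4509
  Good, Fertiliser A: 123×269/530 = 62.4283
  Good, Fertiliser B: 123×261/530 = 60.5717
  Excellent, Fertiliser A: 129×269/530 = 65.4736
  Excellent, Fertiliser B: 129×261/530 = 63.5264
Contributions (O − E)²/E:
  (46 − 70.5491)²/70.5491 = 8.5424
  (93 − 68.4509)²/68.4509 = 8.8042
  (75 − 70.5491)²/70.5491 = 0.2808
  (64 − 68.4509)²/68.4509 = 0.2894
  (77 − 62.4283)²/62.4283 = 3.4013
  (46 − 60.5717)²/60.5717 = 3.5055
  (71 − 65.4736)²/65.4736 = 0.4665
  (58 − 63.5264)²/63.5264 = 0.4808
χ² = 8.5424 + 8.8042 + 0.2808 + 0.2894 + 3.4013 + 3.5055 + 0.4665 + 0.4808 = 25.771

25.771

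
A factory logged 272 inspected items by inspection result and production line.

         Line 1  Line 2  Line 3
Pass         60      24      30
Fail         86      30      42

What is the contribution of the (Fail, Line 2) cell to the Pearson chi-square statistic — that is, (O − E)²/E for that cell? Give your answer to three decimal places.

Row total (Fail) = 158; column total (Line 2) = 54; N = 272.
Expected count E = 158 × 54 / 272 = 31.3676.
Contribution = (O − E)²/E = (30 − 31.3676)² / 31.3676 = 0.060.

0.060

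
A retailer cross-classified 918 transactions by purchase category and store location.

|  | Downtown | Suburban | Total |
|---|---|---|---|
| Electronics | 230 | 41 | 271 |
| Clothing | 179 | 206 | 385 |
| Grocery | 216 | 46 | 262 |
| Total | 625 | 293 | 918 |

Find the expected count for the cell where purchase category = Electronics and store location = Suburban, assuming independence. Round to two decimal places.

Row total (Electronics) = 271; column total (Suburban) = 293; grand total N = 918.
Expected count = (row total × column total) / N = 271 × 293 / 918 = 86.50.

86.50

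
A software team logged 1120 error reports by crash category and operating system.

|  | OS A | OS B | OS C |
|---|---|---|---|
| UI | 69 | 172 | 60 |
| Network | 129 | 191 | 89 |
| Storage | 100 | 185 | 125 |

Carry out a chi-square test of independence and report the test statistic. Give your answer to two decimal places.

21.64

Row totals: 301, 409, 410. Column totals: 298, 548, 274. Grand total N = 1120.
Expected counts (row total × column total / N):
  UI, OS A: 301×298/1120 = 80.0875
  UI, OS B: 301×548/1120 = 147.2750
  UI, OS C: 301×274/1120 = 73.6375
  Network, OS A: 409×298/1120 = 108.8232
  Network, OS B: 409×548/1120 = 200.1179
  Network, OS C: 409×274/1120 = 100.0589
  Storage, OS A: 410×298/1120 = 109.0893
  Storage, OS B: 410×548/1120 = 200.6071
  Storage, OS C: 410×274/1120 = 100.3036
Contributions (O − E)²/E:
  (69 − 80.0875)²/80.0875 = 1.5350
  (172 − 147.2750)²/147.2750 = 4.1509
  (60 − 73.6375)²/73.6375 = 2.5256
  (129 − 108.8232)²/108.8232 = 3.7410
  (191 − 200.1179)²/200.1179 = 0.4154
  (89 − 100.0589)²/100.0589 = 1.2223
  (100 − 109.0893)²/109.0893 = 0.7573
  (185 − 200.6071)²/200.6071 = 1.2142
  (125 − 100.3036)²/100.3036 = 6.0807
χ² = 1.5350 + 4.1509 + 2.5256 + 3.7410 + 0.4154 + 1.2223 + 0.7573 + 1.2142 + 6.0807 = 21.64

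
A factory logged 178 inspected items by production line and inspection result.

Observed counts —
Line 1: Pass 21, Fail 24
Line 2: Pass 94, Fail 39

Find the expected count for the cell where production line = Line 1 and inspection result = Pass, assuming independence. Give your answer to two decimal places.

29.07

Row total (Line 1) = 45; column total (Pass) = 115; grand total N = 178.
Expected count = (row total × column total) / N = 45 × 115 / 178 = 29.07.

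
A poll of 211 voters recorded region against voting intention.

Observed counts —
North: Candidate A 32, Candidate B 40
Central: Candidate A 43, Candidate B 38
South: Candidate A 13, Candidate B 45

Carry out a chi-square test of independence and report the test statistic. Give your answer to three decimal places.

Row totals: 72, 81, 58. Column totals: 88, 123. Grand total N = 211.
Expected counts (row total × column total / N):
  North, Candidate A: 72×88/211 = 30.0284
  North, Candidate B: 72×123/211 = 41.9716
  Central, Candidate A: 81×88/211 = 33.7820
  Central, Candidate B: 81×123/211 = 47.2180
  South, Candidate A: 58×88/211 = 24.1896
  South, Candidate B: 58×123/211 = 33.8104
Contributions (O − E)²/E:
  (32 − 30.0284)²/30.0284 = 0.1295
  (40 − 41.9716)²/41.9716 = 0.0926
  (43 − 33.7820)²/33.7820 = 2.5153
  (38 − 47.2180)²/47.2180 = 1.7996
  (13 − 24.1896)²/24.1896 = 5.1761
  (45 − 33.8104)²/33.8104 = 3.7032
χ² = 0.1295 + 0.0926 + 2.5153 + 1.7996 + 5.1761 + 3.7032 = 13.416

13.416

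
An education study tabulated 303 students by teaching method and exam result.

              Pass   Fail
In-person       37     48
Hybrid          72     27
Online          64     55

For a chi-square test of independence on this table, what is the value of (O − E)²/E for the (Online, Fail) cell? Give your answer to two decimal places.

0.30

Row total (Online) = 119; column total (Fail) = 130; N = 303.
Expected count E = 119 × 130 / 303 = 51.056.
Contribution = (O − E)²/E = (55 − 51.056)² / 51.056 = 0.30.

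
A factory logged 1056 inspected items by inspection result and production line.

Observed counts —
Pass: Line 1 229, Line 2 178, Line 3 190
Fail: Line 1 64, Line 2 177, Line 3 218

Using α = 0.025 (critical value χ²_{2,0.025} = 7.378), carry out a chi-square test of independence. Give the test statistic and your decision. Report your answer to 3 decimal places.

Row totals: 597, 459. Column totals: 293, 355, 408. Grand total N = 1056.
Expected counts (row total × column total / N):
  Pass, Line 1: 597×293/1056 = 165.6449
  Pass, Line 2: 597×355/1056 = 200.6960
  Pass, Line 3: 597×408/1056 = 230.6591
  Fail, Line 1: 459×293/1056 = 127.3551
  Fail, Line 2: 459×355/1056 = 154.3040
  Fail, Line 3: 459×408/1056 = 177.3409
Contributions (O − E)²/E:
  (229 − 165.6449)²/165.6449 = 24.2318
  (178 − 200.6960)²/200.6960 = 2.5666
  (190 − 230.6591)²/230.6591 = 7.1671
  (64 − 127.3551)²/127.3551 = 31.5171
  (177 − 154.3040)²/154.3040 = 3.3383
  (218 − 177.3409)²/177.3409 = 9.3219
χ² = 24.2318 + 2.5666 + 7.1671 + 31.5171 + 3.3383 + 9.3219 = 78.143
df = (2−1)(3−1) = 2. Since 78.143 > 7.378, reject the null hypothesis of independence at α = 0.025.

78.143; reject H₀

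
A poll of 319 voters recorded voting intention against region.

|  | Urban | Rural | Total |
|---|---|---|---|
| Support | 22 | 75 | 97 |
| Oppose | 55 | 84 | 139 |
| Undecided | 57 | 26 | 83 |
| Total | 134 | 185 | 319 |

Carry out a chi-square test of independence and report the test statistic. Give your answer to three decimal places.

Grand total N = 319.
Expected counts (row total × column total / N):
  Support, Urban: 97×134/319 = 40.7461
  Support, Rural: 97×185/319 = 56.2539
  Oppose, Urban: 139×134/319 = 58.3887
  Oppose, Rural: 139×185/319 = 80.6113
  Undecided, Urban: 83×134/319 = 34.8652
  Undecided, Rural: 83×185/319 = 48.1348
Contributions (O − E)²/E:
  (22 − 40.7461)²/40.7461 = 8.6245
  (75 − 56.2539)²/56.2539 = 6.2470
  (55 − 58.3887)²/58.3887 = 0.1967
  (84 − 80.6113)²/80.6113 = 0.1425
  (57 − 34.8652)²/34.8652 = 14.0527
  (26 − 48.1348)²/48.1348 = 10.1787
χ² = 8.6245 + 6.2470 + 0.1967 + 0.1425 + 14.0527 + 10.1787 = 39.442

39.442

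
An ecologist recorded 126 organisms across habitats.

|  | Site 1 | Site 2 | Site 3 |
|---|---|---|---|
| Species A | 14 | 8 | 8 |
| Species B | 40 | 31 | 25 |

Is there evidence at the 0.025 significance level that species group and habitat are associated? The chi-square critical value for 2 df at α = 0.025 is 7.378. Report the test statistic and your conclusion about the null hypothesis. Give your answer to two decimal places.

0.37; fail to reject H₀

Row totals: 30, 96. Column totals: 54, 39, 33. Grand total N = 126.
Expected counts (row total × column total / N):
  Species A, Site 1: 30×54/126 = 12.857
  Species A, Site 2: 30×39/126 = 9.286
  Species A, Site 3: 30×33/126 = 7.857
  Species B, Site 1: 96×54/126 = 41.143
  Species B, Site 2: 96×39/126 = 29.714
  Species B, Site 3: 96×33/126 = 25.143
Contributions (O − E)²/E:
  (14 − 12.857)²/12.857 = 0.1016
  (8 − 9.286)²/9.286 = 0.1781
  (8 − 7.857)²/7.857 = 0.0026
  (40 − 41.143)²/41.143 = 0.0318
  (31 − 29.714)²/29.714 = 0.0557
  (25 − 25.143)²/25.143 = 0.0008
χ² = 0.1016 + 0.1781 + 0.0026 + 0.0318 + 0.0557 + 0.0008 = 0.37
df = (2−1)(3−1) = 2. Since 0.37 < 7.378, fail to reject the null hypothesis of independence at α = 0.025.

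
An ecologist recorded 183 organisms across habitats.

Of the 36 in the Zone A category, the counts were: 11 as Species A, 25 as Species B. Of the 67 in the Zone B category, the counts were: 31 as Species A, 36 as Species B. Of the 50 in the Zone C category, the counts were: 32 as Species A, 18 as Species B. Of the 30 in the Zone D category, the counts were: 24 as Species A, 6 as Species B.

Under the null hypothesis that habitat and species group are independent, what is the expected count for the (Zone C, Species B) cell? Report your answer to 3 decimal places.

Row total (Zone C) = 50; column total (Species B) = 85; grand total N = 183.
Expected count = (row total × column total) / N = 50 × 85 / 183 = 23.224.

23.224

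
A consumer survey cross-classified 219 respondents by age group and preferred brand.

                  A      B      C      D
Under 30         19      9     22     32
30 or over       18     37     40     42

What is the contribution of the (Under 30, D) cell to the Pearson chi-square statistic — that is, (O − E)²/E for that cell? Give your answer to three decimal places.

Row total (Under 30) = 82; column total (D) = 74; N = 219.
Expected count E = 82 × 74 / 219 = 27.7078.
Contribution = (O − E)²/E = (32 − 27.7078)² / 27.7078 = 0.665.

0.665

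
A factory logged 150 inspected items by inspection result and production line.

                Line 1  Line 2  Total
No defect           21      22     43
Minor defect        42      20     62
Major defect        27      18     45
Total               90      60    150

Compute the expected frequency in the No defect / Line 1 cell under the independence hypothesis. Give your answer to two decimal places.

Row total (No defect) = 43; column total (Line 1) = 90; grand total N = 150.
Expected count = (row total × column total) / N = 43 × 90 / 150 = 25.80.

25.80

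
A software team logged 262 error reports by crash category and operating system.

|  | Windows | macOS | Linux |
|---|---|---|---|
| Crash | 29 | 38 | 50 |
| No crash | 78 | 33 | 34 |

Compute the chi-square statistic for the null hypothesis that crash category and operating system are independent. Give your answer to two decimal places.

23.11

Row totals: 117, 145. Column totals: 107, 71, 84. Grand total N = 262.
Expected counts (row total × column total / N):
  Crash, Windows: 117×107/262 = 47.7824
  Crash, macOS: 117×71/262 = 31.7061
  Crash, Linux: 117×84/262 = 37.5115
  No crash, Windows: 145×107/262 = 59.2176
  No crash, macOS: 145×71/262 = 39.2939
  No crash, Linux: 145×84/262 = 46.4885
Contributions (O − E)²/E:
  (29 − 47.7824)²/47.7824 = 7.3830
  (38 − 31.7061)²/31.7061 = 1.2494
  (50 − 37.5115)²/37.5115 = 4.1577
  (78 − 59.2176)²/59.2176 = 5.9573
  (33 − 39.2939)²/39.2939 = 1.0081
  (34 − 46.4885)²/46.4885 = 3.3549
χ² = 7.3830 + 1.2494 + 4.1577 + 5.9573 + 1.0081 + 3.3549 = 23.11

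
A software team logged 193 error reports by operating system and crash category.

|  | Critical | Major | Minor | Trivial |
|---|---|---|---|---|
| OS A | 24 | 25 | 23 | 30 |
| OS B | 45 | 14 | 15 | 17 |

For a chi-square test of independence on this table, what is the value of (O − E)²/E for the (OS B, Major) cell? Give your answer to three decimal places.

Row total (OS B) = 91; column total (Major) = 39; N = 193.
Expected count E = 91 × 39 / 193 = 18.3886.
Contribution = (O − E)²/E = (14 − 18.3886)² / 18.3886 = 1.047.

1.047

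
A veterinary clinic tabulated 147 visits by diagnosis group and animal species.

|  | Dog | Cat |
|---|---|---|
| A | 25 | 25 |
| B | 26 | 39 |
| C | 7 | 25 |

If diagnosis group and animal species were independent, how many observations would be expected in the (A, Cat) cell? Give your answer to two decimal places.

30.27

Row total (A) = 50; column total (Cat) = 89; grand total N = 147.
Expected count = (row total × column total) / N = 50 × 89 / 147 = 30.27.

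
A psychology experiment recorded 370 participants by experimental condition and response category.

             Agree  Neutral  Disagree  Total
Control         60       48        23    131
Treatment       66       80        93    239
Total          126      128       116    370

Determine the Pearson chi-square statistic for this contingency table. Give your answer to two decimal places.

20.77

Grand total N = 370.
Expected counts (row total × column total / N):
  Control, Agree: 131×126/370 = 44.611
  Control, Neutral: 131×128/370 = 45.319
  Control, Disagree: 131×116/370 = 41.070
  Treatment, Agree: 239×126/370 = 81.389
  Treatment, Neutral: 239×128/370 = 82.681
  Treatment, Disagree: 239×116/370 = 74.930
Contributions (O − E)²/E:
  (60 − 44.611)²/44.611 = 5.3086
  (48 − 45.319)²/45.319 = 0.1586
  (23 − 41.070)²/41.070 = 7.9504
  (66 − 81.389)²/81.389 = 2.9097
  (80 − 82.681)²/82.681 = 0.0869
  (93 − 74.930)²/74.930 = 4.3577
χ² = 5.3086 + 0.1586 + 7.9504 + 2.9097 + 0.0869 + 4.3577 = 20.77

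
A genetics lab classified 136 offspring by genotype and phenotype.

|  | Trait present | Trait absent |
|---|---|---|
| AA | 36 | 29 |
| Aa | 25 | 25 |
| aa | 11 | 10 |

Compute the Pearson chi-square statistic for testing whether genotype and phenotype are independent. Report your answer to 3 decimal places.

0.332

Row totals: 65, 50, 21. Column totals: 72, 64. Grand total N = 136.
Expected counts (row total × column total / N):
  AA, Trait present: 65×72/136 = 34.4118
  AA, Trait absent: 65×64/136 = 30.5882
  Aa, Trait present: 50×72/136 = 26.4706
  Aa, Trait absent: 50×64/136 = 23.5294
  aa, Trait present: 21×72/136 = 11.1176
  aa, Trait absent: 21×64/136 = 9.8824
Contributions (O − E)²/E:
  (36 − 34.4118)²/34.4118 = 0.0733
  (29 − 30.5882)²/30.5882 = 0.0825
  (25 − 26.4706)²/26.4706 = 0.0817
  (25 − 23.5294)²/23.5294 = 0.0919
  (11 − 11.1176)²/11.1176 = 0.0012
  (10 − 9.8824)²/9.8824 = 0.0014
χ² = 0.0733 + 0.0825 + 0.0817 + 0.0919 + 0.0012 + 0.0014 = 0.332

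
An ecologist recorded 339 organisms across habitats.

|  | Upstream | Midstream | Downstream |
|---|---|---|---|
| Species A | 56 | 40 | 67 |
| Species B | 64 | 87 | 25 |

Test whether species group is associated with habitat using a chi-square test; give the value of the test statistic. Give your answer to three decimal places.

36.656

Row totals: 163, 176. Column totals: 120, 127, 92. Grand total N = 339.
Expected counts (row total × column total / N):
  Species A, Upstream: 163×120/339 = 57.6991
  Species A, Midstream: 163×127/339 = 61.0649
  Species A, Downstream: 163×92/339 = 44.2360
  Species B, Upstream: 176×120/339 = 62.3009
  Species B, Midstream: 176×127/339 = 65.9351
  Species B, Downstream: 176×92/339 = 47.7640
Contributions (O − E)²/E:
  (56 − 57.6991)²/57.6991 = 0.0500
  (40 − 61.0649)²/61.0649 = 7.2665
  (67 − 44.2360)²/44.2360 = 11.7144
  (64 − 62.3009)²/62.3009 = 0.0463
  (87 − 65.9351)²/65.9351 = 6.7298
  (25 − 47.7640)²/47.7640 = 10.8492
χ² = 0.0500 + 7.2665 + 11.7144 + 0.0463 + 6.7298 + 10.8492 = 36.656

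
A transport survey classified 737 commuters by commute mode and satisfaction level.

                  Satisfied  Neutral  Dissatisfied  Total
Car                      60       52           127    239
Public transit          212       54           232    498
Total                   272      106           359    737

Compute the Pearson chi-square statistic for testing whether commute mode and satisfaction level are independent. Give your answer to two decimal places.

Grand total N = 737.
Expected counts (row total × column total / N):
  Car, Satisfied: 239×272/737 = 88.206
  Car, Neutral: 239×106/737 = 34.374
  Car, Dissatisfied: 239×359/737 = 116.419
  Public transit, Satisfied: 498×272/737 = 183.794
  Public transit, Neutral: 498×106/737 = 71.626
  Public transit, Dissatisfied: 498×359/737 = 242.581
Contributions (O − E)²/E:
  (60 − 88.206)²/88.206 = 9.0196
  (52 − 34.374)²/34.374 = 9.0381
  (127 − 116.419)²/116.419 = 0.9617
  (212 − 183.794)²/183.794 = 4.3286
  (54 − 71.626)²/71.626 = 4.3375
  (232 − 242.581)²/242.581 = 0.4615
χ² = 9.0196 + 9.0381 + 0.9617 + 4.3286 + 4.3375 + 0.4615 = 28.15

28.15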